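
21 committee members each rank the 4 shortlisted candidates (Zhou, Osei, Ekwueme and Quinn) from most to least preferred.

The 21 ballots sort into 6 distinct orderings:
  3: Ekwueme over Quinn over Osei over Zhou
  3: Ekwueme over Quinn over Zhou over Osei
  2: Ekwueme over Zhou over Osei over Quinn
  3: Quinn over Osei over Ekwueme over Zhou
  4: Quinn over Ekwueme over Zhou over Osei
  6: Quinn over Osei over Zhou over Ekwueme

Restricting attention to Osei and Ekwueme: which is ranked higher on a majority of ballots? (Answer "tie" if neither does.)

Ballots ranking Osei above Ekwueme: 3 + 6 = 9.
Ballots ranking Ekwueme above Osei: 21 − 9 = 12.
Ekwueme wins the head-to-head 12–9.

Ekwueme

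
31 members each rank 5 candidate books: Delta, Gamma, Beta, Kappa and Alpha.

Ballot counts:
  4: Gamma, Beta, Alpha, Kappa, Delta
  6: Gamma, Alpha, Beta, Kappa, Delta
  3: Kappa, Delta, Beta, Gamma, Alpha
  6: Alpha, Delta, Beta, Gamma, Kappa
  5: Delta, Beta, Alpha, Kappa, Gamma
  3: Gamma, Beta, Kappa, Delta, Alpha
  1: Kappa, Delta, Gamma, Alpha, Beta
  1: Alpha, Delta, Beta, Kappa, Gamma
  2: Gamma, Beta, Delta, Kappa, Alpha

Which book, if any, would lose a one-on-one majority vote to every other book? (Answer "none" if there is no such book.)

Pairwise majorities:
Delta vs Gamma: Delta, 16–15.
Delta–Beta: Delta 16–15.
Delta vs Kappa: Kappa, 17–14.
Delta vs Alpha: 14 to 17, Alpha.
Gamma vs Beta: 16 to 15, Gamma.
Gamma vs Kappa: 4+6+6+3+2 = 21 for Gamma, 10 for Kappa — Gamma by 21–10.
Gamma vs Alpha: Gamma preferred on 4+6+3+3+1+2 = 19 ballots; Gamma wins 19–12.
Beta vs Kappa: Beta wins 27–4.
Beta vs Alpha: Beta is ranked higher on 4+3+5+3+2 = 17 ballots, Alpha on 14. Beta wins 17–14.
Kappa vs Alpha: Alpha wins 22–9.
Each book has at least one pairwise win (Delta beats Gamma; Gamma beats Beta; Beta beats Kappa; Kappa beats Delta; Alpha beats Delta) — no Condorcet loser.

none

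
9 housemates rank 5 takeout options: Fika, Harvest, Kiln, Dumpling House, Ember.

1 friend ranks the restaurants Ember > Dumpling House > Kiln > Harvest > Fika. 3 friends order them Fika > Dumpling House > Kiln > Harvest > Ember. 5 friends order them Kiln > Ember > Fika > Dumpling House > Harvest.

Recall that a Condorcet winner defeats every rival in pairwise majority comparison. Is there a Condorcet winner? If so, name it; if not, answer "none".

Check each pair by majority over 9 ballots:
Fika–Harvest: Fika 8–1.
Fika vs Kiln: Kiln wins 6–3.
Fika vs Dumpling House: 3+5 = 8 for Fika, 1 for Dumpling House — Fika by 8–1.
Fika vs Ember: Fika preferred on 3 ballots; Ember wins 6–3.
Harvest vs Kiln: Kiln wins 9–0.
Harvest vs Dumpling House: Harvest preferred on 0 ballots; Dumpling House wins 9–0.
Harvest vs Ember: Harvest is ranked higher on 3 ballots, Ember on 6. Ember wins 6–3.
Kiln vs Dumpling House: 5 to 4, Kiln.
Kiln vs Ember: Kiln preferred on 3+5 = 8 ballots; Kiln wins 8–1.
Dumpling House–Ember: Ember 6–3.
Only Kiln has no losses; Kiln is the Condorcet winner.

Kiln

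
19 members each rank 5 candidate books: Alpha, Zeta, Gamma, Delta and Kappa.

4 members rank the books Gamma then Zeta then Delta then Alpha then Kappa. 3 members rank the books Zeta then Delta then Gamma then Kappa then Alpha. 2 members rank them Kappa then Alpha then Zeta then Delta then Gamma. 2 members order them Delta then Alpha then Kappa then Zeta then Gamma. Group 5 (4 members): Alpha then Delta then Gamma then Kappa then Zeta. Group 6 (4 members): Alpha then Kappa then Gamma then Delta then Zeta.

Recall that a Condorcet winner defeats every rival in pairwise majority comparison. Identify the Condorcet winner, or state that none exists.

Alpha

Pairwise majorities:
Alpha–Zeta: Alpha 12–7.
Alpha vs Gamma: Alpha wins 12–7.
Alpha vs Delta: Alpha wins 10–9.
Alpha vs Kappa: Alpha, 14–5.
Zeta vs Gamma: Gamma, 12–7.
Zeta vs Delta: Delta wins 10–9.
Zeta–Kappa: Kappa 12–7.
Gamma vs Delta: Delta wins 11–8.
Gamma vs Kappa: Gamma, 11–8.
Delta vs Kappa: Delta, 13–6.
Alpha defeats every rival head-to-head and is the Condorcet winner.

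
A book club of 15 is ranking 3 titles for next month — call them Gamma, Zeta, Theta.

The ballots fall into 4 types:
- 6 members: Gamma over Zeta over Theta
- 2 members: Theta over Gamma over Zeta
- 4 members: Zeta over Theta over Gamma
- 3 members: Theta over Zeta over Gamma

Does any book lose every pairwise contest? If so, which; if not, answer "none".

Head-to-head results (15 members):
Gamma vs Zeta: 8 to 7, Gamma.
Gamma vs Theta: Theta, 9–6.
Zeta vs Theta: Zeta is ranked higher on 6+4 = 10 ballots, Theta on 5. Zeta wins 10–5.
Every book wins at least one matchup (Gamma beats Zeta; Zeta beats Theta; Theta beats Gamma), so there is no Condorcet loser.

none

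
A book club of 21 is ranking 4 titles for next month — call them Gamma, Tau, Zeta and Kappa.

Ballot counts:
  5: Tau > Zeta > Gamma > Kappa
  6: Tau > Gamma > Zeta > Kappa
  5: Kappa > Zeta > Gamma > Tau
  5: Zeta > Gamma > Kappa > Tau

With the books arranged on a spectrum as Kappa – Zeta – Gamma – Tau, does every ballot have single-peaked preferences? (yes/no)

no

Axis positions: Kappa=1, Zeta=2, Gamma=3, Tau=4.
Faction 1: ranking walks positions 4-2-3-1; Zeta is ranked above Gamma even though Gamma lies between Zeta and the peak Tau on the axis — preferences dip and rise again. Not single-peaked.
Faction 2 (peak Tau at position 4): ranking walks positions 4-3-2-1, expanding outward from the peak — single-peaked.
Faction 3 (peak Kappa at position 1): ranking walks positions 1-2-3-4, expanding outward from the peak — single-peaked.
Faction 4 (peak Zeta at position 2): ranking walks positions 2-3-1-4, expanding outward from the peak — single-peaked.
Faction 1 violates single-peakedness, so the profile is not single-peaked on this axis.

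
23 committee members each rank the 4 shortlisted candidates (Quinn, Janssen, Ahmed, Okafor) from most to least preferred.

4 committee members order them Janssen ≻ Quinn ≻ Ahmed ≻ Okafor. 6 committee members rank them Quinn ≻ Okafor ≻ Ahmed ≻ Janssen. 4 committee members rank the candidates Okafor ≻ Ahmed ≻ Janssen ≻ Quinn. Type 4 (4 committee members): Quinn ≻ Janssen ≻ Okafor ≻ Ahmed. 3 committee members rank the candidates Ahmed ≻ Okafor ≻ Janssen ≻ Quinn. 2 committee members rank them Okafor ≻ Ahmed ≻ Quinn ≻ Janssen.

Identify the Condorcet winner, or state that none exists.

Pairwise majorities:
Quinn vs Janssen: Quinn wins 12–11.
Quinn vs Ahmed: Quinn, 14–9.
Quinn vs Okafor: Quinn wins 14–9.
Janssen vs Ahmed: Ahmed, 15–8.
Janssen vs Okafor: Okafor wins 15–8.
Ahmed vs Okafor: Okafor wins 16–7.
Only Quinn has no losses; Quinn is the Condorcet winner.

Quinn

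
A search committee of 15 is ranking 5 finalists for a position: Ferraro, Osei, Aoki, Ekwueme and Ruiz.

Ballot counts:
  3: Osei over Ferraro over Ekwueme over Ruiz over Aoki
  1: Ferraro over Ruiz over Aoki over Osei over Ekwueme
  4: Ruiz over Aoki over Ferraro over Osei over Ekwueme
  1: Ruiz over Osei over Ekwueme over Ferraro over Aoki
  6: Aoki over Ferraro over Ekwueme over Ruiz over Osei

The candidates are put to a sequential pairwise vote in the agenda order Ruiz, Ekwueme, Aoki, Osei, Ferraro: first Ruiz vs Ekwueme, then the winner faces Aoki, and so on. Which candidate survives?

Aoki

Round 1: Ruiz vs Ekwueme — 6–9, Ekwueme advances.
Round 2: Ekwueme vs Aoki — 4–11, Aoki advances.
Round 3: Aoki vs Osei — 11–4, Aoki advances.
Round 4: Aoki vs Ferraro — 10–5, Aoki advances.
The agenda winner is Aoki.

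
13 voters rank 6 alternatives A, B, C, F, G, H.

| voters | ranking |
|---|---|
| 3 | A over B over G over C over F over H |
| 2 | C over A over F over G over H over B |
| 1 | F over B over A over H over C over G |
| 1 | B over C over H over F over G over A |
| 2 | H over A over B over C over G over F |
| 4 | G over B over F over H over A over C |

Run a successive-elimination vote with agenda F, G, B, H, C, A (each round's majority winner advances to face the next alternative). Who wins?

Round 1: F vs G — 4–9, G advances.
Round 2: G vs B — 6–7, B advances.
Round 3: B vs H — 9–4, B advances.
Round 4: B vs C — 11–2, B advances.
Round 5: B vs A — 6–7, A advances.
The agenda winner is A.

A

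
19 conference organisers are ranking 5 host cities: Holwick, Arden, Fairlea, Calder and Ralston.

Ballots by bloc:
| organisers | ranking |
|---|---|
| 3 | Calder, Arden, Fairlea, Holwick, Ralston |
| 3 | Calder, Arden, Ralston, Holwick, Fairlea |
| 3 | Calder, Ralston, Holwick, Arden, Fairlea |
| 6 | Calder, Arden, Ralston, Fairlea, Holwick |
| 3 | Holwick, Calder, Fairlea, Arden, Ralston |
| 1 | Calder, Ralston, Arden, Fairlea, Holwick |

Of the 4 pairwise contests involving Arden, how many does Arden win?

Arden against each rival (19 organisers):
Arden vs Holwick: Arden preferred on 3+3+6+1 = 13 ballots; Arden wins 13–6.
Arden vs Fairlea: 3+3+3+6+1 = 16 for Arden, 3 for Fairlea — Arden by 16–3.
Arden vs Calder: 0 for Arden, 19 for Calder — Calder by 19–0.
Arden vs Ralston: Arden, 15–4.
Arden beats Holwick, Fairlea, Ralston; loses to Calder — 3 pairwise wins.

3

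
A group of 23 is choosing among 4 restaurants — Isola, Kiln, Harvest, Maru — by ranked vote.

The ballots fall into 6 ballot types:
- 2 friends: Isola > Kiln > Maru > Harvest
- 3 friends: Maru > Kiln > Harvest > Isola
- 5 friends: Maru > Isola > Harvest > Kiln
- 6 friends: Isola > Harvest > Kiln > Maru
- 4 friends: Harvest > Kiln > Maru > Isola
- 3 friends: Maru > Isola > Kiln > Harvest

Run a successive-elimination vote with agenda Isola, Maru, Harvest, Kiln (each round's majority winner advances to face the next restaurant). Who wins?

Kiln

Round 1: Isola vs Maru — 8–15, Maru advances.
Round 2: Maru vs Harvest — 13–10, Maru advances.
Round 3: Maru vs Kiln — 11–12, Kiln advances.
The agenda winner is Kiln.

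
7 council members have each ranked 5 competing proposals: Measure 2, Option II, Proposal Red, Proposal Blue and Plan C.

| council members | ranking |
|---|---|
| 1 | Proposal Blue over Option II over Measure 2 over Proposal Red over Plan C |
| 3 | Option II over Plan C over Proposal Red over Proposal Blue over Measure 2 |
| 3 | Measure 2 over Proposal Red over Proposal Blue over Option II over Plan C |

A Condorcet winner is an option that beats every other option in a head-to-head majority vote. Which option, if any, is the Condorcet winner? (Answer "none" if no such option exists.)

Head-to-head results (7 council members):
Measure 2 vs Option II: 3 to 4, Option II.
Measure 2 vs Proposal Red: 4 to 3, Measure 2.
Measure 2 vs Proposal Blue: Measure 2 is ranked higher on 3 ballots, Proposal Blue on 4. Proposal Blue wins 4–3.
Measure 2 vs Plan C: 4 to 3, Measure 2.
Option II vs Proposal Red: 4 to 3, Option II.
Option II vs Proposal Blue: Option II preferred on 3 ballots; Proposal Blue wins 4–3.
Option II vs Plan C: 7 to 0, Option II.
Proposal Red vs Proposal Blue: Proposal Red is ranked higher on 3+3 = 6 ballots, Proposal Blue on 1. Proposal Red wins 6–1.
Proposal Red vs Plan C: 4 to 3, Proposal Red.
Proposal Blue vs Plan C: 4 to 3, Proposal Blue.
Every option loses at least once (Measure 2 loses to Option II; Option II loses to Proposal Blue; Proposal Red loses to Measure 2; Proposal Blue loses to Proposal Red; Plan C loses to Measure 2). The majority relation contains the cycle Measure 2 > Proposal Red > Proposal Blue > Measure 2, so there is no Condorcet winner.

none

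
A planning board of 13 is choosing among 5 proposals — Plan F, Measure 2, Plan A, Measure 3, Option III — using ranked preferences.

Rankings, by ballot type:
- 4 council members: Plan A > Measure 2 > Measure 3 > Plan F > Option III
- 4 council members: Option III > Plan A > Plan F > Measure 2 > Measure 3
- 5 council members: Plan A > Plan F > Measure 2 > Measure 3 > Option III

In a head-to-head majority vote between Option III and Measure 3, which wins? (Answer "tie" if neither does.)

Ballots ranking Option III above Measure 3: 4.
Ballots ranking Measure 3 above Option III: 13 − 4 = 9.
Measure 3 wins the head-to-head 9–4.

Measure 3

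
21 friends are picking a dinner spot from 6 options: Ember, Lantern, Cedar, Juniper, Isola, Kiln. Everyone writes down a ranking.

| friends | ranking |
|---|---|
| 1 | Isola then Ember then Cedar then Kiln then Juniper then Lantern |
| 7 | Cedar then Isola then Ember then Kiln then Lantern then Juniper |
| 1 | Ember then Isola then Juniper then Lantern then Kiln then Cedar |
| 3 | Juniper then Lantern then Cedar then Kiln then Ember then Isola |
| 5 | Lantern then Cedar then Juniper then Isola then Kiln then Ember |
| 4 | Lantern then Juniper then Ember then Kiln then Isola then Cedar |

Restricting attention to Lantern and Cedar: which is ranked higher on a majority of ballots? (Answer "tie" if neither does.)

Ballots ranking Lantern above Cedar: 1 + 3 + 5 + 4 = 13.
Ballots ranking Cedar above Lantern: 21 − 13 = 8.
Lantern wins the head-to-head 13–8.

Lantern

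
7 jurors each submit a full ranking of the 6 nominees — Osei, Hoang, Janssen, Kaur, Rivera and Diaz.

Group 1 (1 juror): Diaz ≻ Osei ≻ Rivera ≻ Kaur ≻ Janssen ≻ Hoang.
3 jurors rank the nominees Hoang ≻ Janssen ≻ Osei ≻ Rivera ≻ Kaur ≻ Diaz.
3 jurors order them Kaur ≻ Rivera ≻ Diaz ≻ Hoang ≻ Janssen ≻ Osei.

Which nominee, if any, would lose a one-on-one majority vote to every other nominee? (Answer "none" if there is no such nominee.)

Head-to-head results (7 jurors):
Osei vs Hoang: Osei preferred on 1 ballot; Hoang wins 6–1.
Osei vs Janssen: Janssen wins 6–1.
Osei vs Kaur: 1+3 = 4 for Osei, 3 for Kaur — Osei by 4–3.
Osei vs Rivera: 1+3 = 4 for Osei, 3 for Rivera — Osei by 4–3.
Osei vs Diaz: Diaz, 4–3.
Hoang vs Janssen: Hoang wins 6–1.
Hoang vs Kaur: Kaur wins 4–3.
Hoang vs Rivera: 3 for Hoang, 4 for Rivera — Rivera by 4–3.
Hoang vs Diaz: Hoang is ranked higher on 3 ballots, Diaz on 4. Diaz wins 4–3.
Janssen vs Kaur: Janssen preferred on 3 ballots; Kaur wins 4–3.
Janssen vs Rivera: Rivera, 4–3.
Janssen–Diaz: Diaz 4–3.
Kaur vs Rivera: Rivera, 4–3.
Kaur–Diaz: Kaur 6–1.
Rivera vs Diaz: Rivera wins 6–1.
No nominee is winless: Osei beats Kaur; Hoang beats Osei; Janssen beats Osei; Kaur beats Hoang; Rivera beats Hoang; Diaz beats Osei. There is no Condorcet loser.

none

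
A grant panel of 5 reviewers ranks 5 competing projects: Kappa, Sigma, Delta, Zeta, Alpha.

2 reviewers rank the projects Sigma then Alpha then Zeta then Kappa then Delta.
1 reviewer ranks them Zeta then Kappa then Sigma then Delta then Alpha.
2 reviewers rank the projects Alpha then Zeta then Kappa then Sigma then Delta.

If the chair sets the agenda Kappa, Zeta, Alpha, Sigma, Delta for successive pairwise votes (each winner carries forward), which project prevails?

Sigma

Round 1: Kappa vs Zeta — 0–5, Zeta advances.
Round 2: Zeta vs Alpha — 1–4, Alpha advances.
Round 3: Alpha vs Sigma — 2–3, Sigma advances.
Round 4: Sigma vs Delta — 5–0, Sigma advances.
The agenda winner is Sigma.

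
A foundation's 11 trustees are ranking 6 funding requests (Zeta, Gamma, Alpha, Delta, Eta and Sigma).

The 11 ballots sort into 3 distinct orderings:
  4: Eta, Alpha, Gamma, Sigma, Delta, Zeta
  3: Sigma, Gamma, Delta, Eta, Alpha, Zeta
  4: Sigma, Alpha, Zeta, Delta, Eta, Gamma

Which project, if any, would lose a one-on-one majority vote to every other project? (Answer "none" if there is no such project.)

Head-to-head results (11 reviewers):
Zeta–Gamma: Gamma 7–4.
Zeta vs Alpha: Alpha wins 11–0.
Zeta vs Delta: Zeta preferred on 4 ballots; Delta wins 7–4.
Zeta vs Eta: Zeta preferred on 4 ballots; Eta wins 7–4.
Zeta vs Sigma: Sigma wins 11–0.
Gamma vs Alpha: Alpha wins 8–3.
Gamma vs Delta: 4+3 = 7 for Gamma, 4 for Delta — Gamma by 7–4.
Gamma vs Eta: Gamma is ranked higher on 3 ballots, Eta on 8. Eta wins 8–3.
Gamma vs Sigma: Sigma wins 7–4.
Alpha vs Delta: Alpha is ranked higher on 4+4 = 8 ballots, Delta on 3. Alpha wins 8–3.
Alpha vs Eta: Alpha is ranked higher on 4 ballots, Eta on 7. Eta wins 7–4.
Alpha vs Sigma: Alpha preferred on 4 ballots; Sigma wins 7–4.
Delta vs Eta: Delta preferred on 3+4 = 7 ballots; Delta wins 7–4.
Delta vs Sigma: Sigma wins 11–0.
Eta vs Sigma: Sigma, 7–4.
Zeta loses to every other project — it is the Condorcet loser.

Zeta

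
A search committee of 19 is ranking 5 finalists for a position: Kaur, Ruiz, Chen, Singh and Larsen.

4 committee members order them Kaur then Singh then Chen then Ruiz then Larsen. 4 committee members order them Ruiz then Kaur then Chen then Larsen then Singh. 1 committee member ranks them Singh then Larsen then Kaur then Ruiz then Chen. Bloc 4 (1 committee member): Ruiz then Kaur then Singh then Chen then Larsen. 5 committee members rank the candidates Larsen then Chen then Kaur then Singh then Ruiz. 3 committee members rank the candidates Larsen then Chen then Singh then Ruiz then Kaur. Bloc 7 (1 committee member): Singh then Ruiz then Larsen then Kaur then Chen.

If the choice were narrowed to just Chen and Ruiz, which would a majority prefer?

Ballots ranking Chen above Ruiz: 4 + 5 + 3 = 12.
Ballots ranking Ruiz above Chen: 19 − 12 = 7.
Chen wins the head-to-head 12–7.

Chen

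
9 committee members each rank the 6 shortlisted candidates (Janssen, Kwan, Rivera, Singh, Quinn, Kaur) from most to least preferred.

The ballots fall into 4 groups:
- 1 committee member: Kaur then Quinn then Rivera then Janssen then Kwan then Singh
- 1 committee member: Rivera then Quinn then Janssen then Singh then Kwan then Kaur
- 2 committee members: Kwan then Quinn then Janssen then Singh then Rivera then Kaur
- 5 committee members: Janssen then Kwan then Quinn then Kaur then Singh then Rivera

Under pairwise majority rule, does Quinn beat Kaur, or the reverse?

Ballots ranking Quinn above Kaur: 1 + 2 + 5 = 8.
Ballots ranking Kaur above Quinn: 9 − 8 = 1.
Quinn wins the head-to-head 8–1.

Quinn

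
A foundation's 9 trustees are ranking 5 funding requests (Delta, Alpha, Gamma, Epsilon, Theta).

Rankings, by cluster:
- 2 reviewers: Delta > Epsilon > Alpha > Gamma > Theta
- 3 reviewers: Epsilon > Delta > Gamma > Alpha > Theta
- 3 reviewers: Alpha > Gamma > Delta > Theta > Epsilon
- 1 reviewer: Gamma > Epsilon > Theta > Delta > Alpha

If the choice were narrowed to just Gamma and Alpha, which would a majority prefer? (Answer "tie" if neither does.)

Ballots ranking Gamma above Alpha: 3 + 1 = 4.
Ballots ranking Alpha above Gamma: 9 − 4 = 5.
Alpha wins the head-to-head 5–4.

Alpha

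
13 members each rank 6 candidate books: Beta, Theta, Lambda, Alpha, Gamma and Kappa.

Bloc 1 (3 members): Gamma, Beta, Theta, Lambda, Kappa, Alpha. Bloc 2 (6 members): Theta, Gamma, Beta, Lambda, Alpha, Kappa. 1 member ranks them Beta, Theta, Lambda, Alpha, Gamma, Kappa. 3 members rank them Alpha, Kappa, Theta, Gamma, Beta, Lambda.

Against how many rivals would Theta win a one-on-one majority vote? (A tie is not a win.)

Theta against each rival (13 members):
Theta vs Beta: Theta preferred on 6+3 = 9 ballots; Theta wins 9–4.
Theta–Lambda: Theta 13–0.
Theta–Alpha: Theta 10–3.
Theta vs Gamma: Theta, 10–3.
Theta–Kappa: Theta 10–3.
Theta beats Beta, Lambda, Alpha, Gamma, Kappa — 5 pairwise wins.

5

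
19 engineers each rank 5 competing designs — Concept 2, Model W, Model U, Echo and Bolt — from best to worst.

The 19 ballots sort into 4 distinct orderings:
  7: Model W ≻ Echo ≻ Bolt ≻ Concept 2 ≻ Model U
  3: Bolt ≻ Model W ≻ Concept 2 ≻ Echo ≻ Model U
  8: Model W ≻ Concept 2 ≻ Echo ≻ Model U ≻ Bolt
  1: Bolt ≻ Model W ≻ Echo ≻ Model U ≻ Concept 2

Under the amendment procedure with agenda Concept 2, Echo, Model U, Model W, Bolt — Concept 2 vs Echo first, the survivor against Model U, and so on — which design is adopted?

Round 1: Concept 2 vs Echo — 11–8, Concept 2 advances.
Round 2: Concept 2 vs Model U — 18–1, Concept 2 advances.
Round 3: Concept 2 vs Model W — 0–19, Model W advances.
Round 4: Model W vs Bolt — 15–4, Model W advances.
Model W survives the agenda.

Model W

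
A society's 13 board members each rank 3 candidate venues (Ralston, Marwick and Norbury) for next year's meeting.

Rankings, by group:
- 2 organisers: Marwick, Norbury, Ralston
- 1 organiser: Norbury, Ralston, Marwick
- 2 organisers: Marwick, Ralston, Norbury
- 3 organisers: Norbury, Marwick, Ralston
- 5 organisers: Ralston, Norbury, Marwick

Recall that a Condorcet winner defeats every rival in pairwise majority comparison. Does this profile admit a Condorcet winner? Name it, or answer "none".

Head-to-head results (13 organisers):
Ralston–Marwick: Marwick 7–6.
Ralston vs Norbury: Ralston, 7–6.
Marwick–Norbury: Norbury 9–4.
Each city drops at least one matchup (Ralston loses to Marwick; Marwick loses to Norbury; Norbury loses to Ralston); the cycle Ralston → Norbury → Marwick → Ralston rules out a Condorcet winner.

none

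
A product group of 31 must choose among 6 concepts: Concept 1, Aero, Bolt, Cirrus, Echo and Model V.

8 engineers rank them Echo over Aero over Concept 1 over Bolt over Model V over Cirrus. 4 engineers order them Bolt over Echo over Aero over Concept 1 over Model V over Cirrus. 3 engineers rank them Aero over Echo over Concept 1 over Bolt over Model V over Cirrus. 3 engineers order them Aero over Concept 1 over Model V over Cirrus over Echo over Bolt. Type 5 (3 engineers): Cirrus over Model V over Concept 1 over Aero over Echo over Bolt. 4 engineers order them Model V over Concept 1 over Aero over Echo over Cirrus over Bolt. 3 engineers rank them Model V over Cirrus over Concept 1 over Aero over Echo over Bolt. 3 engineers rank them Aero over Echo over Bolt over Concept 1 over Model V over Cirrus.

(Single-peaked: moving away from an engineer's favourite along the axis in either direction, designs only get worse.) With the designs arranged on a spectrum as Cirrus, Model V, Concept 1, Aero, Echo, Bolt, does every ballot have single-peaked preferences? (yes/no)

Axis positions: Cirrus=1, Model V=2, Concept 1=3, Aero=4, Echo=5, Bolt=6.
Type 1 (peak Echo at position 5): ranking walks positions 5-4-3-6-2-1, expanding outward from the peak — single-peaked.
Type 2 (peak Bolt at position 6): ranking walks positions 6-5-4-3-2-1, expanding outward from the peak — single-peaked.
Type 3 (peak Aero at position 4): ranking walks positions 4-5-3-6-2-1, expanding outward from the peak — single-peaked.
Type 4 (peak Aero at position 4): ranking walks positions 4-3-2-1-5-6, expanding outward from the peak — single-peaked.
Type 5 (peak Cirrus at position 1): ranking walks positions 1-2-3-4-5-6, expanding outward from the peak — single-peaked.
Type 6 (peak Model V at position 2): ranking walks positions 2-3-4-5-1-6, expanding outward from the peak — single-peaked.
Type 7 (peak Model V at position 2): ranking walks positions 2-1-3-4-5-6, expanding outward from the peak — single-peaked.
Type 8 (peak Aero at position 4): ranking walks positions 4-5-6-3-2-1, expanding outward from the peak — single-peaked.
Every ranking is single-peaked on this axis.

yes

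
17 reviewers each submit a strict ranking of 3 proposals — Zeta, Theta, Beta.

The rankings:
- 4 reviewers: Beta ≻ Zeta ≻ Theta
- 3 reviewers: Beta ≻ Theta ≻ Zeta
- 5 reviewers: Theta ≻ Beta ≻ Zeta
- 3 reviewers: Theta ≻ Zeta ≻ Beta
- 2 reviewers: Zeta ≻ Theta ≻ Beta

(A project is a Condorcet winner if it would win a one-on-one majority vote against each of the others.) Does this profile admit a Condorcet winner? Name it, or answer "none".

Pairwise majorities:
Zeta–Theta: Theta 11–6.
Zeta–Beta: Beta 12–5.
Theta–Beta: Theta 10–7.
Theta defeats every rival head-to-head and is the Condorcet winner.

Theta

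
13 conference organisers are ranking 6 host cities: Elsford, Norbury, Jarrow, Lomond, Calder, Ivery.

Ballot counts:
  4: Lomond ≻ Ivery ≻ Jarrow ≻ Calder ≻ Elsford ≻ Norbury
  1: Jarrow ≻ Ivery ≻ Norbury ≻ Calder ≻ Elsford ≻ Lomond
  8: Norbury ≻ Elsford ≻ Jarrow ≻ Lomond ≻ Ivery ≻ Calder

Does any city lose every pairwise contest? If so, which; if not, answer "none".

Calder

Head-to-head results (13 organisers):
Elsford vs Norbury: Elsford is ranked higher on 4 ballots, Norbury on 9. Norbury wins 9–4.
Elsford vs Jarrow: Elsford is ranked higher on 8 ballots, Jarrow on 5. Elsford wins 8–5.
Elsford vs Lomond: Elsford, 9–4.
Elsford vs Calder: 8 to 5, Elsford.
Elsford vs Ivery: Elsford, 8–5.
Norbury vs Jarrow: 8 for Norbury, 5 for Jarrow — Norbury by 8–5.
Norbury–Lomond: Norbury 9–4.
Norbury vs Calder: Norbury, 9–4.
Norbury vs Ivery: Norbury wins 8–5.
Jarrow vs Lomond: Jarrow, 9–4.
Jarrow vs Calder: Jarrow preferred on 4+1+8 = 13 ballots; Jarrow wins 13–0.
Jarrow vs Ivery: 1+8 = 9 for Jarrow, 4 for Ivery — Jarrow by 9–4.
Lomond vs Calder: 4+8 = 12 for Lomond, 1 for Calder — Lomond by 12–1.
Lomond vs Ivery: Lomond is ranked higher on 4+8 = 12 ballots, Ivery on 1. Lomond wins 12–1.
Calder vs Ivery: Ivery, 13–0.
Only Calder has no wins; Calder is the Condorcet loser.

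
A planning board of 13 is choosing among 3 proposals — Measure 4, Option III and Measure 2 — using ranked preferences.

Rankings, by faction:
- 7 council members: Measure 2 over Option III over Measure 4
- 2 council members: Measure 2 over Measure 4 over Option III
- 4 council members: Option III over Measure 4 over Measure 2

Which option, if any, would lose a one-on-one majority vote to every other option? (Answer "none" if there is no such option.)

Head-to-head results (13 council members):
Measure 4–Option III: Option III 11–2.
Measure 4 vs Measure 2: Measure 4 is ranked higher on 4 ballots, Measure 2 on 9. Measure 2 wins 9–4.
Option III vs Measure 2: 4 to 9, Measure 2.
Only Measure 4 has no wins; Measure 4 is the Condorcet loser.

Measure 4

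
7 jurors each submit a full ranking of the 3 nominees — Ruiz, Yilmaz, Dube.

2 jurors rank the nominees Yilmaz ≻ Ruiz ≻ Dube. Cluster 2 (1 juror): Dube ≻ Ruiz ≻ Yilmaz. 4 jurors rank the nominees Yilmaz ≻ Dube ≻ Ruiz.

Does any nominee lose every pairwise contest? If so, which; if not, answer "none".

Head-to-head results (7 jurors):
Ruiz vs Yilmaz: 1 to 6, Yilmaz.
Ruiz vs Dube: Dube, 5–2.
Yilmaz vs Dube: Yilmaz is ranked higher on 2+4 = 6 ballots, Dube on 1. Yilmaz wins 6–1.
Ruiz loses to every other nominee — it is the Condorcet loser.

Ruiz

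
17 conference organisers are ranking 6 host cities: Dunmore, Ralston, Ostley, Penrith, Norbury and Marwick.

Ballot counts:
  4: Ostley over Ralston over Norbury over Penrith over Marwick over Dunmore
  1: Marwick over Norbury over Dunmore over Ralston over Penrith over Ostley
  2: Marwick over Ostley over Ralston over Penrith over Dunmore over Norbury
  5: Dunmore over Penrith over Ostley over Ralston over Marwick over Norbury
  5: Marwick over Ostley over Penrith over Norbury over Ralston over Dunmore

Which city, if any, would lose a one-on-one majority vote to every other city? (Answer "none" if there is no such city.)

Head-to-head results (17 organisers):
Dunmore vs Ralston: Dunmore preferred on 1+5 = 6 ballots; Ralston wins 11–6.
Dunmore–Ostley: Ostley 11–6.
Dunmore vs Penrith: Dunmore preferred on 1+5 = 6 ballots; Penrith wins 11–6.
Dunmore–Norbury: Norbury 10–7.
Dunmore vs Marwick: Marwick wins 12–5.
Ralston vs Ostley: Ostley, 16–1.
Ralston vs Penrith: Penrith wins 10–7.
Ralston vs Norbury: 4+2+5 = 11 for Ralston, 6 for Norbury — Ralston by 11–6.
Ralston vs Marwick: Ralston wins 9–8.
Ostley vs Penrith: Ostley is ranked higher on 4+2+5 = 11 ballots, Penrith on 6. Ostley wins 11–6.
Ostley vs Norbury: 4+2+5+5 = 16 for Ostley, 1 for Norbury — Ostley by 16–1.
Ostley–Marwick: Ostley 9–8.
Penrith vs Norbury: Penrith is ranked higher on 2+5+5 = 12 ballots, Norbury on 5. Penrith wins 12–5.
Penrith vs Marwick: 9 to 8, Penrith.
Norbury vs Marwick: Norbury is ranked higher on 4 ballots, Marwick on 13. Marwick wins 13–4.
Dunmore is beaten in every head-to-head and is the Condorcet loser.

Dunmore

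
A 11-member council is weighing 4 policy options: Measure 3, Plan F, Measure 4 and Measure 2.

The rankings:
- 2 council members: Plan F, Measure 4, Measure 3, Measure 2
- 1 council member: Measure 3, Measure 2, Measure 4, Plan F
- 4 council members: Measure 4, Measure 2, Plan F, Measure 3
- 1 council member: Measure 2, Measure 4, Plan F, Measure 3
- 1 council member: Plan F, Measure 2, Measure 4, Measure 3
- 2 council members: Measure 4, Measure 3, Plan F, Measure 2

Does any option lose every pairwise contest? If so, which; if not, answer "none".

Measure 3

Pairwise majorities:
Measure 3 vs Plan F: 1+2 = 3 for Measure 3, 8 for Plan F — Plan F by 8–3.
Measure 3 vs Measure 4: Measure 4 wins 10–1.
Measure 3 vs Measure 2: 2+1+2 = 5 for Measure 3, 6 for Measure 2 — Measure 2 by 6–5.
Plan F vs Measure 4: Measure 4 wins 8–3.
Plan F vs Measure 2: Plan F preferred on 2+1+2 = 5 ballots; Measure 2 wins 6–5.
Measure 4 vs Measure 2: Measure 4, 8–3.
Measure 3 is beaten in every head-to-head and is the Condorcet loser.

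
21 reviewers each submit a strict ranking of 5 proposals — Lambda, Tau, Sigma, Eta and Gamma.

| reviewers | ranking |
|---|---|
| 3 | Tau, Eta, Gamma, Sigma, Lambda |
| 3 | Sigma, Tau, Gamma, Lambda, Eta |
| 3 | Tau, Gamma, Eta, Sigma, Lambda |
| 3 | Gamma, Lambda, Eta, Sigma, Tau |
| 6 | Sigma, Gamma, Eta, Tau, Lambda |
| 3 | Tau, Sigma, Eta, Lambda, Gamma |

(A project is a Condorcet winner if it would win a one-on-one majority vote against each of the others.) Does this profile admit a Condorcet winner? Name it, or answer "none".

Head-to-head results (21 reviewers):
Lambda vs Tau: Tau wins 18–3.
Lambda vs Sigma: Lambda preferred on 3 ballots; Sigma wins 18–3.
Lambda vs Eta: Eta, 15–6.
Lambda vs Gamma: 3 for Lambda, 18 for Gamma — Gamma by 18–3.
Tau vs Sigma: Tau preferred on 3+3+3 = 9 ballots; Sigma wins 12–9.
Tau vs Eta: Tau, 12–9.
Tau vs Gamma: Tau is ranked higher on 3+3+3+3 = 12 ballots, Gamma on 9. Tau wins 12–9.
Sigma vs Eta: Sigma is ranked higher on 3+6+3 = 12 ballots, Eta on 9. Sigma wins 12–9.
Sigma vs Gamma: Sigma is ranked higher on 3+6+3 = 12 ballots, Gamma on 9. Sigma wins 12–9.
Eta vs Gamma: 6 to 15, Gamma.
Sigma wins every pairwise contest, so Sigma is the Condorcet winner.

Sigma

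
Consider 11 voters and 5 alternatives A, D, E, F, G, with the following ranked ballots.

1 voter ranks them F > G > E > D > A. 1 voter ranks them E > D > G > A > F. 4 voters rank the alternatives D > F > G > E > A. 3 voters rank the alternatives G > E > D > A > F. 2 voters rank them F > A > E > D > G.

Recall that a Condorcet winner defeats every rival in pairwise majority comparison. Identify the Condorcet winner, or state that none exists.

Head-to-head results (11 voters):
A vs D: D wins 9–2.
A vs E: 2 for A, 9 for E — E by 9–2.
A vs F: 1+3 = 4 for A, 7 for F — F by 7–4.
A–G: G 9–2.
D vs E: D preferred on 4 ballots; E wins 7–4.
D vs F: D, 8–3.
D vs G: D, 7–4.
E vs F: F wins 7–4.
E vs G: 1+2 = 3 for E, 8 for G — G by 8–3.
F vs G: F preferred on 1+4+2 = 7 ballots; F wins 7–4.
No alternative is unbeaten: A loses to D; D loses to E; E loses to F; F loses to D; G loses to D. In particular D → F → E → D is a majority cycle — no Condorcet winner exists.

none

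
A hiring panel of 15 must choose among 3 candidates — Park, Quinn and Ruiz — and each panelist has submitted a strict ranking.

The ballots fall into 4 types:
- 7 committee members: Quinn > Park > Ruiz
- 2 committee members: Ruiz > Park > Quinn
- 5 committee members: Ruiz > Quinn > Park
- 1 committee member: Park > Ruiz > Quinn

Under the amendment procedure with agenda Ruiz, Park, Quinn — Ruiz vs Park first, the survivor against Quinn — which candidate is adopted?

Quinn

Round 1: Ruiz vs Park — 7–8, Park advances.
Round 2: Park vs Quinn — 3–12, Quinn advances.
Quinn survives the agenda.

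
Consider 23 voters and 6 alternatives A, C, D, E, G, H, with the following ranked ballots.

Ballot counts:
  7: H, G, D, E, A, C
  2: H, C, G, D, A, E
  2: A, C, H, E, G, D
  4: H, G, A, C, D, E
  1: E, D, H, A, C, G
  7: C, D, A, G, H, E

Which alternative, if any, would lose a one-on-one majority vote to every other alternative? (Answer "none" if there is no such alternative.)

Pairwise majorities:
A vs C: 14 to 9, A.
A vs D: D wins 17–6.
A–E: A 15–8.
A vs G: G wins 13–10.
A vs H: H, 14–9.
C vs D: C wins 15–8.
C–E: C 15–8.
C–G: C 12–11.
C vs H: H, 14–9.
D vs E: D, 20–3.
D vs G: G, 15–8.
D vs H: H wins 15–8.
E vs G: G, 20–3.
E vs H: H, 22–1.
G vs H: H wins 16–7.
E loses to every other alternative — it is the Condorcet loser.

E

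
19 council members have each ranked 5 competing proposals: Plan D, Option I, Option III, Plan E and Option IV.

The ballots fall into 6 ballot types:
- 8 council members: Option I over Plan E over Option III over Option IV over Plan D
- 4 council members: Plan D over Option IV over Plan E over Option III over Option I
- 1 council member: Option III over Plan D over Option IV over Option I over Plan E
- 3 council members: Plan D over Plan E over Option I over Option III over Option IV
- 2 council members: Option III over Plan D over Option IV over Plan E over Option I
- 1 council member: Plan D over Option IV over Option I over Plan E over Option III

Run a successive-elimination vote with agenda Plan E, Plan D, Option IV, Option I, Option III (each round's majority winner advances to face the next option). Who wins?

Option III

Round 1: Plan E vs Plan D — 8–11, Plan D advances.
Round 2: Plan D vs Option IV — 11–8, Plan D advances.
Round 3: Plan D vs Option I — 11–8, Plan D advances.
Round 4: Plan D vs Option III — 8–11, Option III advances.
Option III survives the agenda.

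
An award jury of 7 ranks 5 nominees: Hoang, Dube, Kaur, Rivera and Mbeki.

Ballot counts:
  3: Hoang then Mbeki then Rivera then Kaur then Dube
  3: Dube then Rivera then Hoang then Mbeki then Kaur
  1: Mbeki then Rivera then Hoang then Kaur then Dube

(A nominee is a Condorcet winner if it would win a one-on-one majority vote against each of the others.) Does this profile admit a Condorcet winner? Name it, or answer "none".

Head-to-head results (7 jurors):
Hoang vs Dube: Hoang, 4–3.
Hoang vs Kaur: Hoang, 7–0.
Hoang vs Rivera: 3 for Hoang, 4 for Rivera — Rivera by 4–3.
Hoang vs Mbeki: Hoang wins 6–1.
Dube vs Kaur: 3 for Dube, 4 for Kaur — Kaur by 4–3.
Dube vs Rivera: Dube is ranked higher on 3 ballots, Rivera on 4. Rivera wins 4–3.
Dube vs Mbeki: Dube is ranked higher on 3 ballots, Mbeki on 4. Mbeki wins 4–3.
Kaur vs Rivera: Kaur preferred on 0 ballots; Rivera wins 7–0.
Kaur vs Mbeki: 0 for Kaur, 7 for Mbeki — Mbeki by 7–0.
Rivera vs Mbeki: Rivera preferred on 3 ballots; Mbeki wins 4–3.
No nominee is unbeaten: Hoang loses to Rivera; Dube loses to Hoang; Kaur loses to Hoang; Rivera loses to Mbeki; Mbeki loses to Hoang. In particular Hoang beats Mbeki beats Rivera beats Hoang is a majority cycle — no Condorcet winner exists.

none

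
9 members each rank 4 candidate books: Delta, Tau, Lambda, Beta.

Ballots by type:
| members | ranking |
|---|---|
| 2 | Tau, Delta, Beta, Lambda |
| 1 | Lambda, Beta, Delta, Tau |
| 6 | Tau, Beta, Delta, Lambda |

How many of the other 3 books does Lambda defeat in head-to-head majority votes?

Lambda against each rival (9 members):
Lambda vs Delta: Delta wins 8–1.
Lambda vs Tau: Tau, 8–1.
Lambda vs Beta: 1 to 8, Beta.
Lambda beats no one; loses to Delta, Tau, Beta — 0 pairwise wins.

0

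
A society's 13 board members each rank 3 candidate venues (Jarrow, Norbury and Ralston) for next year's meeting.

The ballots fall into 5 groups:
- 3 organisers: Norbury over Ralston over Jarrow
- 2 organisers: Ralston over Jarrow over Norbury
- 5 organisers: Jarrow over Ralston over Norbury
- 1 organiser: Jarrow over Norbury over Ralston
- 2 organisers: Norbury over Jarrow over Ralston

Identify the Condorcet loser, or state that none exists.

Head-to-head results (13 organisers):
Jarrow vs Norbury: 8 to 5, Jarrow.
Jarrow vs Ralston: Jarrow wins 8–5.
Norbury vs Ralston: Norbury preferred on 3+1+2 = 6 ballots; Ralston wins 7–6.
Norbury is beaten in every head-to-head and is the Condorcet loser.

Norbury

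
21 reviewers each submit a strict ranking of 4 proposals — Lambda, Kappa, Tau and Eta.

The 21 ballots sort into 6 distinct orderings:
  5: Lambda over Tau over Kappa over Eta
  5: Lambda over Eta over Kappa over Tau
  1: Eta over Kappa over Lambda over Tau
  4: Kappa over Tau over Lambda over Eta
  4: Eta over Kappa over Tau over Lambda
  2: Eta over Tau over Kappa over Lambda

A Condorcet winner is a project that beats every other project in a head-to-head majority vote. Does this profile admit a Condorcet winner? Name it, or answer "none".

none

Pairwise majorities:
Lambda–Kappa: Kappa 11–10.
Lambda vs Tau: 5+5+1 = 11 for Lambda, 10 for Tau — Lambda by 11–10.
Lambda vs Eta: 14 to 7, Lambda.
Kappa vs Tau: 14 to 7, Kappa.
Kappa vs Eta: Eta, 12–9.
Tau vs Eta: Eta, 12–9.
No project is unbeaten: Lambda loses to Kappa; Kappa loses to Eta; Tau loses to Lambda; Eta loses to Lambda. In particular Lambda > Eta > Kappa > Lambda is a majority cycle — no Condorcet winner exists.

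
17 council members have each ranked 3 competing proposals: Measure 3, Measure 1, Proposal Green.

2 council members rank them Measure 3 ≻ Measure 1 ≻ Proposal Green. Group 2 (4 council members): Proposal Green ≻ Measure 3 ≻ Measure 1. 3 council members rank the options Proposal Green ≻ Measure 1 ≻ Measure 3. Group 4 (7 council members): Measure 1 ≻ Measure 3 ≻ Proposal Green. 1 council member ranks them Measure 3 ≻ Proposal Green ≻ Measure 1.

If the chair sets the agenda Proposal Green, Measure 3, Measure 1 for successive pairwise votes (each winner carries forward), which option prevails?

Round 1: Proposal Green vs Measure 3 — 7–10, Measure 3 advances.
Round 2: Measure 3 vs Measure 1 — 7–10, Measure 1 advances.
The agenda winner is Measure 1.

Measure 1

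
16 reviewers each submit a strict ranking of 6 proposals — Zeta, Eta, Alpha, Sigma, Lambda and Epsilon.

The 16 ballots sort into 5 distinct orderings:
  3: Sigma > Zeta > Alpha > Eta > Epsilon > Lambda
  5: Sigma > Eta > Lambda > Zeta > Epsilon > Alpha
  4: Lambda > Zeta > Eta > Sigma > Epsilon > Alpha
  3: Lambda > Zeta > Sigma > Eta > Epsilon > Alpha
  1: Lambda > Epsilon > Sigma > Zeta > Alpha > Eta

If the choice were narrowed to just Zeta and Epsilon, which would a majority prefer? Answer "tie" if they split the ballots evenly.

Ballots ranking Zeta above Epsilon: 3 + 5 + 4 + 3 = 15.
Ballots ranking Epsilon above Zeta: 16 − 15 = 1.
Zeta wins the head-to-head 15–1.

Zeta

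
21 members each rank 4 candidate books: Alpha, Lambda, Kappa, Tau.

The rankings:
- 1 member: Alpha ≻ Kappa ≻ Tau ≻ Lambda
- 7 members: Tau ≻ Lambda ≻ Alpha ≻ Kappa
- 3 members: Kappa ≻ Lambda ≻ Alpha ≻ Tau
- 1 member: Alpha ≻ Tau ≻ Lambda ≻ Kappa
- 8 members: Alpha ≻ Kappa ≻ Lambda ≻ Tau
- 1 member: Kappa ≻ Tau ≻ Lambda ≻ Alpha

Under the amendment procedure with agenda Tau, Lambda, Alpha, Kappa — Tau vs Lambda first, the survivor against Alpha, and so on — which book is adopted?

Kappa

Round 1: Tau vs Lambda — 10–11, Lambda advances.
Round 2: Lambda vs Alpha — 11–10, Lambda advances.
Round 3: Lambda vs Kappa — 8–13, Kappa advances.
Kappa survives the agenda.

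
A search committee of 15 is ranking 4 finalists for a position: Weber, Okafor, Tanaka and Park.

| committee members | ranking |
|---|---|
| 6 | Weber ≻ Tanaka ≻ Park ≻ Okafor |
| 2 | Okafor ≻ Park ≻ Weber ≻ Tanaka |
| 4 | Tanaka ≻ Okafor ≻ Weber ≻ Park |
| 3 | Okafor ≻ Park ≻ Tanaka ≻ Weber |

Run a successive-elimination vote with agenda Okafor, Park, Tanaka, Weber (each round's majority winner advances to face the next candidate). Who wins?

Round 1: Okafor vs Park — 9–6, Okafor advances.
Round 2: Okafor vs Tanaka — 5–10, Tanaka advances.
Round 3: Tanaka vs Weber — 7–8, Weber advances.
Weber survives the agenda.

Weber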